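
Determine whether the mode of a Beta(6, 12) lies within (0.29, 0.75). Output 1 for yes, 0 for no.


First find the mode: (a-1)/(a+b-2) = 0.3125
Is 0.3125 in (0.29, 0.75)? 1

1


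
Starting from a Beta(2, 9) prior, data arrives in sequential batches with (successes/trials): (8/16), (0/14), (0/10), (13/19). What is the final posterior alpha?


In sequential Bayesian updating, we sum all successes.
Total successes = 21
Final alpha = 2 + 21 = 23

23


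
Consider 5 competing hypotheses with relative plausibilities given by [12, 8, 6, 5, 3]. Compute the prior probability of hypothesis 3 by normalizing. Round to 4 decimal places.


Sum of weights = 12 + 8 + 6 + 5 + 3 = 34
Normalized prior for H3 = 6 / 34
= 0.1765

0.1765


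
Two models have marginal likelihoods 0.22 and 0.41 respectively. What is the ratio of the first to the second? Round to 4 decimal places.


Evidence ratio = 0.22 / 0.41
= 0.5366

0.5366


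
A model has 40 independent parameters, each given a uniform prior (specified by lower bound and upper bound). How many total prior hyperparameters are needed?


Each uniform prior needs 2 hyperparameters (lower bound and upper bound).
Total = 2 * 40 = 80

80


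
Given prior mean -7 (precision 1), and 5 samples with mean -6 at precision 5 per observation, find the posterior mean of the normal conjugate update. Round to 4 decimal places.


The posterior mean is a precision-weighted average of prior and data.
Post. prec. = 1 + 25 = 26
Post. mean = (-7 + -150)/26 = -157/26 = -6.0385

-6.0385


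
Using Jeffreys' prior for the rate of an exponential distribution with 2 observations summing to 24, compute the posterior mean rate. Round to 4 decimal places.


Jeffreys' prior leads to posterior Gamma(2, 24).
Mean = 2/24 = 0.0833

0.0833


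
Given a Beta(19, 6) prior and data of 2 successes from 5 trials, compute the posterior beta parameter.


Number of failures = 5 - 2 = 3
Posterior beta = 6 + 3 = 9

9


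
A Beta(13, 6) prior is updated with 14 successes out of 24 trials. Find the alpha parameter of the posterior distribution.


In the Beta-Binomial conjugate update:
alpha_post = alpha_prior + successes
= 13 + 14
= 27

27


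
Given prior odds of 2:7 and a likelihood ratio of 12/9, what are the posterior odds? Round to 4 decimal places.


Posterior odds = prior odds * LR
Prior odds = 2/7 = 0.2857
LR = 12/9 = 1.3333
Posterior odds = 0.2857 * 1.3333 = 0.381

0.381


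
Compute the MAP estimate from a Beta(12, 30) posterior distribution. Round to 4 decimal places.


MAP = mode of Beta distribution
= (alpha - 1)/(alpha + beta - 2)
= (12-1)/(12+30-2)
= 11/40 = 0.275

0.275


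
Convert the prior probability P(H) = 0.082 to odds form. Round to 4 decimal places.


P(not H) = 1 - 0.082 = 0.918
Odds = 0.082 / 0.918 = 0.0893

0.0893


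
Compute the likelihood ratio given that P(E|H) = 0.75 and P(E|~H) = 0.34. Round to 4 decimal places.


LR = P(E|H) / P(E|~H)
= 0.75 / 0.34 = 2.2059

2.2059


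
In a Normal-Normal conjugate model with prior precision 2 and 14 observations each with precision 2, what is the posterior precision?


Posterior precision = prior precision + n * observation precision
= 2 + 14 * 2
= 2 + 28 = 30

30


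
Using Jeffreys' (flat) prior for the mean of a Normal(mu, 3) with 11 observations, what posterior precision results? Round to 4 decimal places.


Flat prior means prior precision is 0.
Posterior precision = n / sigma^2 = 11/3 = 3.6667

3.6667


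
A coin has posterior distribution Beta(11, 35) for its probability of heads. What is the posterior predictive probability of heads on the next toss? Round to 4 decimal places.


Posterior predictive = E[theta] = alpha/(alpha+beta)
= 11/46
= 0.2391

0.2391


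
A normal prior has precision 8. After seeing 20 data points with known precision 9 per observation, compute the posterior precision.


In the conjugate normal model, precisions add:
tau_posterior = tau_prior + n * tau_data
= 8 + 20*9 = 188

188


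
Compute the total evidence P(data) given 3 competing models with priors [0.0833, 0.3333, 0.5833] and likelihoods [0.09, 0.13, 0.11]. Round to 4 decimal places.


Marginal likelihood = sum P(model_i) * P(data|model_i)
Model 1: 0.0833 * 0.09 = 0.0075
Model 2: 0.3333 * 0.13 = 0.0433
Model 3: 0.5833 * 0.11 = 0.0642
Total = 0.115

0.115


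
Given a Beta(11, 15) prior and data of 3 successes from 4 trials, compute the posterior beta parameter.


Number of failures = 4 - 3 = 1
Posterior beta = 15 + 1 = 16

16


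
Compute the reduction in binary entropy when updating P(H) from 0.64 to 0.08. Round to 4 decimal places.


H_before = -p*log2(p) - (1-p)*log2(1-p) for p=0.64: 0.9427
H_after for p=0.08: 0.4022
Reduction = 0.9427 - 0.4022 = 0.5405

0.5405


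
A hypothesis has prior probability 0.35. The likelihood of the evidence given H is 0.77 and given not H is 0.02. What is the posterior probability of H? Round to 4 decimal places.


Using Bayes' theorem:
P(E) = 0.35 * 0.77 + 0.65 * 0.02
P(E) = 0.2825
P(H|E) = (0.35 * 0.77) / 0.2825 = 0.954

0.954


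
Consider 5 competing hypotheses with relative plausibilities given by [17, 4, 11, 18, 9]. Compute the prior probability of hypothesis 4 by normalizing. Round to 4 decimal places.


Sum of weights = 17 + 4 + 11 + 18 + 9 = 59
Normalized prior for H4 = 18 / 59
= 0.3051

0.3051


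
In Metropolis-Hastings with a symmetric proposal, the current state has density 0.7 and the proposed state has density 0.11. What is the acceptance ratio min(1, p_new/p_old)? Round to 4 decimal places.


Ratio = p_new / p_old = 0.11 / 0.7 = 0.1571
Acceptance = min(1, 0.1571) = 0.1571

0.1571


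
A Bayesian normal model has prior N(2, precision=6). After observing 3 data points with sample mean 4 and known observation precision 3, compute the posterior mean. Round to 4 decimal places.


Posterior mean = (prior_precision * prior_mean + n * data_precision * data_mean) / (prior_precision + n * data_precision)
Numerator = 6*2 + 3*3*4 = 48
Denominator = 6 + 3*3 = 15
Posterior mean = 3.2

3.2


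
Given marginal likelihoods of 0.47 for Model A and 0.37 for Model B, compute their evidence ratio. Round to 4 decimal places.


Ratio = ML(A) / ML(B) = 0.47/0.37
= 1.2703

1.2703


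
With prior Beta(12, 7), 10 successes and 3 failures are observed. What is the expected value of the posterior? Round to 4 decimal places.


Posterior = Beta(22, 10)
E[theta] = alpha/(alpha+beta)
= 22/32 = 0.6875

0.6875


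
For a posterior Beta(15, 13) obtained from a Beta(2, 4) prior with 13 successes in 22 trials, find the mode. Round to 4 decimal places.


Mode = (alpha - 1) / (alpha + beta - 2)
= 14 / 26
= 0.5385

0.5385


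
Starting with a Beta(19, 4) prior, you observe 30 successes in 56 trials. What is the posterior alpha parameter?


For a Beta-Binomial conjugate model:
Posterior alpha = prior alpha + number of successes
= 19 + 30 = 49

49


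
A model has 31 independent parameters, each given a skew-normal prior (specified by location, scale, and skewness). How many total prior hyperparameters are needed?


Each skew-normal prior needs 3 hyperparameters (location, scale, and skewness).
Total = 3 * 31 = 93

93


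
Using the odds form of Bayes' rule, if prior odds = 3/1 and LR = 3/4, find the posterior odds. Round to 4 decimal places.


Bayes' rule in odds form: posterior odds = prior odds * LR
= (3 * 3) / (1 * 4)
= 9/4 = 2.25

2.25


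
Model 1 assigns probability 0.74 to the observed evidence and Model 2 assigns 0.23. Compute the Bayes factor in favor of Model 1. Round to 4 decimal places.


BF = P(data|M1) / P(data|M2)
= 0.74 / 0.23 = 3.2174

3.2174


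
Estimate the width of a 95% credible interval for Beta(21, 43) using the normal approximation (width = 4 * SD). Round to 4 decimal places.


For Beta(a,b): Var = ab/((a+b)^2(a+b+1))
Var = 0.0034, SD = 0.0582
Approximate 95% CI width = 4 * 0.0582 = 0.233

0.233


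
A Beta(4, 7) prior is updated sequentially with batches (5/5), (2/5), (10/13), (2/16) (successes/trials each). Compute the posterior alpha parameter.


Sequential conjugate updating is equivalent to a single batch update.
Total successes across all batches = 19
alpha_posterior = alpha_prior + total_successes = 4 + 19
= 23

23


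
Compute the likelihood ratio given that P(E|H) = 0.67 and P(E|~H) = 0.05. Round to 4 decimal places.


LR = P(E|H) / P(E|~H)
= 0.67 / 0.05 = 13.4

13.4


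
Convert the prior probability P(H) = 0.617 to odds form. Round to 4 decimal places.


P(not H) = 1 - 0.617 = 0.383
Odds = 0.617 / 0.383 = 1.611

1.611


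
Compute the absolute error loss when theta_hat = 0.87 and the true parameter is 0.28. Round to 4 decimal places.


L = |theta_hat - theta_true|
= |0.87 - 0.28| = 0.59

0.59


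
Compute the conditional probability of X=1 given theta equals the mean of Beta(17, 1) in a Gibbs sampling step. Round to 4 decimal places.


Mean of Beta(17, 1) = 0.9444
P(X=1 | theta=0.9444) = 0.9444

0.9444


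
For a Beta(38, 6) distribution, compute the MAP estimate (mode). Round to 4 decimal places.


MAP = mode = (a-1)/(a+b-2)
= (38-1)/(38+6-2)
= 37/42 = 0.881

0.881


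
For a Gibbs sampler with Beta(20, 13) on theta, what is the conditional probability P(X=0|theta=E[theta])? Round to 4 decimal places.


E[theta] = 20/(20+13) = 0.6061
P(X=0|theta) = 1 - theta = 0.3939

0.3939


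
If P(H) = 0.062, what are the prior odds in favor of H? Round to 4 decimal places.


Prior odds = P(H) / (1 - P(H))
= 0.062 / 0.938
= 0.0661

0.0661


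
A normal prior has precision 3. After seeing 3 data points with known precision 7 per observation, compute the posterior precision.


In the conjugate normal model, precisions add:
tau_posterior = tau_prior + n * tau_data
= 3 + 3*7 = 24

24


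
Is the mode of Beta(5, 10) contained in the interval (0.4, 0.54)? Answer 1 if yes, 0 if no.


Mode = (a-1)/(a+b-2) = 4/13 = 0.3077
Interval: (0.4, 0.54)
Contains mode? 0

0


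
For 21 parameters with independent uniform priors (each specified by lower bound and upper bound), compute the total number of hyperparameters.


A uniform prior has 2 hyperparameters per parameter.
Total = 21 * 2 = 42

42


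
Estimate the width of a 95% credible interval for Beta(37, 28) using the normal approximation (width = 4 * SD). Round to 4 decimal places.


For Beta(a,b): Var = ab/((a+b)^2(a+b+1))
Var = 0.0037, SD = 0.061
Approximate 95% CI width = 4 * 0.061 = 0.2438

0.2438


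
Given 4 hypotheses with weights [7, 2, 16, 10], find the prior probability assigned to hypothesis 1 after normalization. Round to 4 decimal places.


To normalize, divide each weight by the sum of all weights.
Sum = 35
Prior(H1) = 7/35 = 0.2

0.2


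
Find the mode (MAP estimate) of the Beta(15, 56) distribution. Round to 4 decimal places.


For Beta(a,b) with a,b > 1:
Mode = (a-1)/(a+b-2) = (15-1)/(71-2)
= 14/69 = 0.2029

0.2029


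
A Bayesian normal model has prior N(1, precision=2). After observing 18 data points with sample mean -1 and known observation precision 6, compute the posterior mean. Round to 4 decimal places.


Posterior mean = (prior_precision * prior_mean + n * data_precision * data_mean) / (prior_precision + n * data_precision)
Numerator = 2*1 + 18*6*-1 = -106
Denominator = 2 + 18*6 = 110
Posterior mean = -0.9636

-0.9636


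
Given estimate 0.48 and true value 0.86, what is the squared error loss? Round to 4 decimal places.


Squared error = (estimate - true)^2
Difference = -0.38
Loss = -0.38^2 = 0.1444

0.1444


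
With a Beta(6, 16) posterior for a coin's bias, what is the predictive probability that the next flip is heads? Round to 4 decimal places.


The predictive probability equals the posterior mean.
P(next = heads) = alpha / (alpha + beta)
= 6 / 22 = 0.2727

0.2727


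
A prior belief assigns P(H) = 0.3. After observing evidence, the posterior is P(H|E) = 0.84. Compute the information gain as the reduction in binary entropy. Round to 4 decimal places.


H(prior) = -0.3*log2(0.3) - 0.7*log2(0.7)
= 0.8813
H(post) = -0.84*log2(0.84) - 0.16*log2(0.16)
= 0.6343
IG = 0.8813 - 0.6343 = 0.247

0.247


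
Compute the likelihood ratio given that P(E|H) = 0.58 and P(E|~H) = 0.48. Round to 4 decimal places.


LR = P(E|H) / P(E|~H)
= 0.58 / 0.48 = 1.2083

1.2083


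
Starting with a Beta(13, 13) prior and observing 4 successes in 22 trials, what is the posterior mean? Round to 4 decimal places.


Posterior parameters: alpha = 13 + 4 = 17
beta = 13 + 18 = 31
Posterior mean = alpha / (alpha + beta) = 17 / 48
= 0.3542

0.3542


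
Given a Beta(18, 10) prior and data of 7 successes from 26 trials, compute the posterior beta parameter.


Number of failures = 26 - 7 = 19
Posterior beta = 10 + 19 = 29

29


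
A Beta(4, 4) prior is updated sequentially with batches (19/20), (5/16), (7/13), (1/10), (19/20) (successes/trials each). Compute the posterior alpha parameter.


Sequential conjugate updating is equivalent to a single batch update.
Total successes across all batches = 51
alpha_posterior = alpha_prior + total_successes = 4 + 51
= 55

55


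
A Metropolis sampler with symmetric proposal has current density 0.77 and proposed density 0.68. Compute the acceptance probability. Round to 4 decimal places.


For symmetric proposals, acceptance = min(1, pi(x*)/pi(x))
= min(1, 0.68/0.77)
= min(1, 0.8831) = 0.8831

0.8831


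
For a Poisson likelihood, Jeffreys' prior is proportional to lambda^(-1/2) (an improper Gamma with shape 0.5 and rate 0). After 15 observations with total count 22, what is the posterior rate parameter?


Jeffreys' prior for Poisson is proportional to lambda^(-1/2).
Posterior is Gamma(0.5 + S, 0 + n) = Gamma(0.5 + 22, 15).
Posterior rate = 0 + n = 15

15.0


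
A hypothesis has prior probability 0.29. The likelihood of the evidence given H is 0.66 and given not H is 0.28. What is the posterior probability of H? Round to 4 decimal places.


Using Bayes' theorem:
P(E) = 0.29 * 0.66 + 0.71 * 0.28
P(E) = 0.3902
P(H|E) = (0.29 * 0.66) / 0.3902 = 0.4905

0.4905


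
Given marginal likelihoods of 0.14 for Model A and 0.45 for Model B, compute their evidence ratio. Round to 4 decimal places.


Ratio = ML(A) / ML(B) = 0.14/0.45
= 0.3111

0.3111


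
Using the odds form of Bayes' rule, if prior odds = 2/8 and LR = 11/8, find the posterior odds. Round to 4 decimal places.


Bayes' rule in odds form: posterior odds = prior odds * LR
= (2 * 11) / (8 * 8)
= 22/64 = 0.3438

0.3438


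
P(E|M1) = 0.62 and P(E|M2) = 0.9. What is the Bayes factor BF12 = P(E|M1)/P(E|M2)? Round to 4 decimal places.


Bayes factor BF12 = P(E|M1) / P(E|M2)
= 0.62 / 0.9
= 0.6889

0.6889


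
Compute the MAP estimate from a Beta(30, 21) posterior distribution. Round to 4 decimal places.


MAP = mode of Beta distribution
= (alpha - 1)/(alpha + beta - 2)
= (30-1)/(30+21-2)
= 29/49 = 0.5918

0.5918


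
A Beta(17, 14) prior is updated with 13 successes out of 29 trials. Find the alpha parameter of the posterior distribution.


In the Beta-Binomial conjugate update:
alpha_post = alpha_prior + successes
= 17 + 13
= 30

30


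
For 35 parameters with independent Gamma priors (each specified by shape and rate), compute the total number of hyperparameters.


A Gamma prior has 2 hyperparameters per parameter.
Total = 35 * 2 = 70

70


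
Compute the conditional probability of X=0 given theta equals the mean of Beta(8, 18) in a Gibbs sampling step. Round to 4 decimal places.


Mean of Beta(8, 18) = 0.3077
P(X=0 | theta=0.3077) = 0.6923

0.6923


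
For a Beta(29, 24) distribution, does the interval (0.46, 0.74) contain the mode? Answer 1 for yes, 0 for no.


Mode of Beta(a,b) = (a-1)/(a+b-2)
= (29-1)/(29+24-2) = 0.549
Check: 0.46 <= 0.549 <= 0.74?
Result: 1

1


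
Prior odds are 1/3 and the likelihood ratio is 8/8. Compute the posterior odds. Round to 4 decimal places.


Posterior odds = prior odds * likelihood ratio
= (1/3) * (8/8)
= 8 / 24
= 0.3333

0.3333


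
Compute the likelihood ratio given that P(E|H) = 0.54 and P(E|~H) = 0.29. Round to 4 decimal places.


LR = P(E|H) / P(E|~H)
= 0.54 / 0.29 = 1.8621

1.8621


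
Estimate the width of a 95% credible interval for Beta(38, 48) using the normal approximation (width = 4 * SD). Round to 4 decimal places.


For Beta(a,b): Var = ab/((a+b)^2(a+b+1))
Var = 0.0028, SD = 0.0532
Approximate 95% CI width = 4 * 0.0532 = 0.213

0.213


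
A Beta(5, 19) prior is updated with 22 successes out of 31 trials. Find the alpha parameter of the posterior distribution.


In the Beta-Binomial conjugate update:
alpha_post = alpha_prior + successes
= 5 + 22
= 27

27


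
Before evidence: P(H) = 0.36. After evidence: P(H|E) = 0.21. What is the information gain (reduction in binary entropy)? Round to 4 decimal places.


Prior entropy = 0.9427
Posterior entropy = 0.7415
Information gain = 0.9427 - 0.7415 = 0.2012

0.2012


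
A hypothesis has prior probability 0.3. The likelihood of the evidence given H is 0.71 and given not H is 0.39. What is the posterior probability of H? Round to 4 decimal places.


Using Bayes' theorem:
P(E) = 0.3 * 0.71 + 0.7 * 0.39
P(E) = 0.486
P(H|E) = (0.3 * 0.71) / 0.486 = 0.4383

0.4383


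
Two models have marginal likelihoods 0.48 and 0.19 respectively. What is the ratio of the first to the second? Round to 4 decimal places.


Evidence ratio = 0.48 / 0.19
= 2.5263

2.5263


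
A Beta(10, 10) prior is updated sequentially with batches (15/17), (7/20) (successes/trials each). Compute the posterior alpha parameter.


Sequential conjugate updating is equivalent to a single batch update.
Total successes across all batches = 22
alpha_posterior = alpha_prior + total_successes = 10 + 22
= 32

32


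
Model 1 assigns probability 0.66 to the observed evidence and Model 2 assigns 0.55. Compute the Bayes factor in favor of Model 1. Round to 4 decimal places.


BF = P(data|M1) / P(data|M2)
= 0.66 / 0.55 = 1.2

1.2


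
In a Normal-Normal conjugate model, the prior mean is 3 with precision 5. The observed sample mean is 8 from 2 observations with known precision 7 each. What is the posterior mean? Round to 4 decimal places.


Posterior precision = tau0 + n*tau = 5 + 2*7 = 19
Posterior mean = (tau0*mu0 + n*tau*xbar) / posterior_precision
= (5*3 + 2*7*8) / 19
= 127 / 19 = 6.6842

6.6842


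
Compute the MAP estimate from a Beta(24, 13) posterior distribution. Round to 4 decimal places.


MAP = mode of Beta distribution
= (alpha - 1)/(alpha + beta - 2)
= (24-1)/(24+13-2)
= 23/35 = 0.6571

0.6571


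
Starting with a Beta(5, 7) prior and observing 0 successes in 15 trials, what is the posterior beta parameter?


Posterior beta = prior beta + failures
Failures = 15 - 0 = 15
beta_post = 7 + 15 = 22

22


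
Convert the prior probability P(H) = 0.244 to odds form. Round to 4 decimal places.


P(not H) = 1 - 0.244 = 0.756
Odds = 0.244 / 0.756 = 0.3228

0.3228


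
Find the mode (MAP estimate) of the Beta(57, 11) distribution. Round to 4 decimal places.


For Beta(a,b) with a,b > 1:
Mode = (a-1)/(a+b-2) = (57-1)/(68-2)
= 56/66 = 0.8485

0.8485


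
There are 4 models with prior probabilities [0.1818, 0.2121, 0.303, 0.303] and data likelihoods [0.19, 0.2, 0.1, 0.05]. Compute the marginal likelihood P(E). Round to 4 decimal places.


P(E) = sum over models of P(M_i) * P(E|M_i)
= 0.1818*0.19 + 0.2121*0.2 + 0.303*0.1 + 0.303*0.05
= 0.1224

0.1224


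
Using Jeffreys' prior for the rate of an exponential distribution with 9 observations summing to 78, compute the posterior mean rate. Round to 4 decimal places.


Jeffreys' prior leads to posterior Gamma(9, 78).
Mean = 9/78 = 0.1154

0.1154


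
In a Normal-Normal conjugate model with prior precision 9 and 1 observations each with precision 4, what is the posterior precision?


Posterior precision = prior precision + n * observation precision
= 9 + 1 * 4
= 9 + 4 = 13

13


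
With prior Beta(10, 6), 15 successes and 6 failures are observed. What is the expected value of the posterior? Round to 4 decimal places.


Posterior = Beta(25, 12)
E[theta] = alpha/(alpha+beta)
= 25/37 = 0.6757

0.6757


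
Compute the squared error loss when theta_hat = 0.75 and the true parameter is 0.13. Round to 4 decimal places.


L = (theta_hat - theta_true)^2
= (0.75 - 0.13)^2
= 0.62^2 = 0.3844

0.3844


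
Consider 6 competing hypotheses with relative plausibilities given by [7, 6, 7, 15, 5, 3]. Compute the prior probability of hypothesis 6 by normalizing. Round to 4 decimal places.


Sum of weights = 7 + 6 + 7 + 15 + 5 + 3 = 43
Normalized prior for H6 = 3 / 43
= 0.0698

0.0698


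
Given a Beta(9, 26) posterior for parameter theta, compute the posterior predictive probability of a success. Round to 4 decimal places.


For a Beta-Bernoulli model, the predictive probability is the mean:
P(success) = 9/(9+26) = 9/35 = 0.2571

0.2571


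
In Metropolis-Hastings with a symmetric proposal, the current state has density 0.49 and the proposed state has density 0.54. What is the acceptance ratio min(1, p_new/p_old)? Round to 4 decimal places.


Ratio = p_new / p_old = 0.54 / 0.49 = 1.102
Acceptance = min(1, 1.102) = 1.0

1.0


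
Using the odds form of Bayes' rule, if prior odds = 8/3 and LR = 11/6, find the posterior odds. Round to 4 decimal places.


Bayes' rule in odds form: posterior odds = prior odds * LR
= (8 * 11) / (3 * 6)
= 88/18 = 4.8889

4.8889


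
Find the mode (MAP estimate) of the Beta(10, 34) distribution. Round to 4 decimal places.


For Beta(a,b) with a,b > 1:
Mode = (a-1)/(a+b-2) = (10-1)/(44-2)
= 9/42 = 0.2143

0.2143


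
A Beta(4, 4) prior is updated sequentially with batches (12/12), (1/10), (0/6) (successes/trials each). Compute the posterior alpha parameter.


Sequential conjugate updating is equivalent to a single batch update.
Total successes across all batches = 13
alpha_posterior = alpha_prior + total_successes = 4 + 13
= 17

17


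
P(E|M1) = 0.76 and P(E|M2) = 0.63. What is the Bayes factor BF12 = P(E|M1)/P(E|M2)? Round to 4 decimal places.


Bayes factor BF12 = P(E|M1) / P(E|M2)
= 0.76 / 0.63
= 1.2063

1.2063


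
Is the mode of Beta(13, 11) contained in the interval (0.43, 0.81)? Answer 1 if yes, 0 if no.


Mode = (a-1)/(a+b-2) = 12/22 = 0.5455
Interval: (0.43, 0.81)
Contains mode? 1

1


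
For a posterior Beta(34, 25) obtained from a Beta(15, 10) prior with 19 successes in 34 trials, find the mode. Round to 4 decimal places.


Mode = (alpha - 1) / (alpha + beta - 2)
= 33 / 57
= 0.5789

0.5789


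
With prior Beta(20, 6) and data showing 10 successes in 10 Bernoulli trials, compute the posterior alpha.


Conjugate update: alpha_posterior = alpha_prior + k
= 20 + 10 = 30

30


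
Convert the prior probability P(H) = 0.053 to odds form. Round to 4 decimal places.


P(not H) = 1 - 0.053 = 0.947
Odds = 0.053 / 0.947 = 0.056

0.056


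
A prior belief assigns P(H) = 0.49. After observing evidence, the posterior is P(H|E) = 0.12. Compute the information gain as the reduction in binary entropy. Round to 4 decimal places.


H(prior) = -0.49*log2(0.49) - 0.51*log2(0.51)
= 0.9997
H(post) = -0.12*log2(0.12) - 0.88*log2(0.88)
= 0.5294
IG = 0.9997 - 0.5294 = 0.4704

0.4704


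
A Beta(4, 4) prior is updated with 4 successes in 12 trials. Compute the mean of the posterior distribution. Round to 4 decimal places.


After update: Beta(8, 12)
Mean = 8 / (8 + 12) = 8 / 20
= 0.4

0.4


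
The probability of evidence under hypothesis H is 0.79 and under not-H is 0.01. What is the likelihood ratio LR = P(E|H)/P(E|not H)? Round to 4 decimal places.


LR = 0.79 / 0.01
= 79.0

79.0


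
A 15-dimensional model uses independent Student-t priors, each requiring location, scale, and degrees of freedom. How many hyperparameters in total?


Per parameter: 3 (location, scale, and degrees of freedom).
Total = 15 * 3 = 45

45


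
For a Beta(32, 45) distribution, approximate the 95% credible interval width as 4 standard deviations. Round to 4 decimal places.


Variance of Beta(a,b) = ab / ((a+b)^2 * (a+b+1))
= 32*45 / ((77)^2 * 78)
= 0.0031
SD = sqrt(0.0031) = 0.0558
Width = 4 * SD = 0.2232

0.2232


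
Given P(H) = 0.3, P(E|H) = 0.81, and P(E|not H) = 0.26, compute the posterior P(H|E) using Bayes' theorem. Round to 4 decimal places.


By Bayes' theorem: P(H|E) = P(E|H)*P(H) / P(E)
P(E) = P(E|H)*P(H) + P(E|not H)*P(not H)
P(E) = 0.81*0.3 + 0.26*0.7 = 0.425
P(H|E) = 0.81*0.3 / 0.425 = 0.5718

0.5718


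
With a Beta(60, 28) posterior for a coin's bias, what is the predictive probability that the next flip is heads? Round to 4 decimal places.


The predictive probability equals the posterior mean.
P(next = heads) = alpha / (alpha + beta)
= 60 / 88 = 0.6818

0.6818


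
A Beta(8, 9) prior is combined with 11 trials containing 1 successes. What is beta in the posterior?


In conjugate updating:
beta_posterior = beta_prior + (n - k)
= 9 + (11 - 1)
= 9 + 10 = 19

19


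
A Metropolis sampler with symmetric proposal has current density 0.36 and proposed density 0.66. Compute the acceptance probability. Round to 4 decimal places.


For symmetric proposals, acceptance = min(1, pi(x*)/pi(x))
= min(1, 0.66/0.36)
= min(1, 1.8333) = 1.0

1.0


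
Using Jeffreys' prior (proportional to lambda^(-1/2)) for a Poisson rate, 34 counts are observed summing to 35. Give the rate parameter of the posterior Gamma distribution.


Conjugate update: Gamma(prior_shape + S, prior_rate + n).
Prior shape = 0.5, prior rate = 0.
Posterior rate = 0 + n = 34

34.0


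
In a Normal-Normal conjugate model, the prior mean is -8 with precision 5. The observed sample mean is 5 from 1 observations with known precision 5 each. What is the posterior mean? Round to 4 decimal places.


Posterior precision = tau0 + n*tau = 5 + 1*5 = 10
Posterior mean = (tau0*mu0 + n*tau*xbar) / posterior_precision
= (5*-8 + 1*5*5) / 10
= -15 / 10 = -1.5

-1.5


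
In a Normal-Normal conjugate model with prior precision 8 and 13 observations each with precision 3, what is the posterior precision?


Posterior precision = prior precision + n * observation precision
= 8 + 13 * 3
= 8 + 39 = 47

47


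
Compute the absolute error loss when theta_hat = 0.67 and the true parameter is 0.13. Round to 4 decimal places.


L = |theta_hat - theta_true|
= |0.67 - 0.13| = 0.54

0.54


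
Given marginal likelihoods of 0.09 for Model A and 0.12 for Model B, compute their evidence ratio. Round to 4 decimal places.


Ratio = ML(A) / ML(B) = 0.09/0.12
= 0.75

0.75


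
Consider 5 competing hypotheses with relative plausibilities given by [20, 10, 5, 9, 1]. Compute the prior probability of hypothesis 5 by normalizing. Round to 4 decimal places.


Sum of weights = 20 + 10 + 5 + 9 + 1 = 45
Normalized prior for H5 = 1 / 45
= 0.0222

0.0222


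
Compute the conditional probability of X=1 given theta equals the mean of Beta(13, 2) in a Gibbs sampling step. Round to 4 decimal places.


Mean of Beta(13, 2) = 0.8667
P(X=1 | theta=0.8667) = 0.8667

0.8667


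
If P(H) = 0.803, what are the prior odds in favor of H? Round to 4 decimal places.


Prior odds = P(H) / (1 - P(H))
= 0.803 / 0.197
= 4.0761

4.0761


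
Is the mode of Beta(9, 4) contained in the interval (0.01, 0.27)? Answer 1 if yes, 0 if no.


Mode = (a-1)/(a+b-2) = 8/11 = 0.7273
Interval: (0.01, 0.27)
Contains mode? 0

0


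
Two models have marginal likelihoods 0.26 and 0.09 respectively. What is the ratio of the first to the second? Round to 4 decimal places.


Evidence ratio = 0.26 / 0.09
= 2.8889

2.8889


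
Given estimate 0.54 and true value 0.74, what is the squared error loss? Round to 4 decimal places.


Squared error = (estimate - true)^2
Difference = -0.2
Loss = -0.2^2 = 0.04

0.04


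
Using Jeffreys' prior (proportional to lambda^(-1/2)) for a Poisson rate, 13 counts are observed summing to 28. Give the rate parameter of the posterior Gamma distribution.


Conjugate update: Gamma(prior_shape + S, prior_rate + n).
Prior shape = 0.5, prior rate = 0.
Posterior rate = 0 + n = 13

13.0


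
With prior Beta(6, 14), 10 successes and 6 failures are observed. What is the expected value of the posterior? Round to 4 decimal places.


Posterior = Beta(16, 20)
E[theta] = alpha/(alpha+beta)
= 16/36 = 0.4444

0.4444


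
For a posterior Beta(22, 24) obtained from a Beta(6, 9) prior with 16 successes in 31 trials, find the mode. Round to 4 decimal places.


Mode = (alpha - 1) / (alpha + beta - 2)
= 21 / 44
= 0.4773

0.4773


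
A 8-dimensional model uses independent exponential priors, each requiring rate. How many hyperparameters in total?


Per parameter: 1 (rate).
Total = 8 * 1 = 8

8


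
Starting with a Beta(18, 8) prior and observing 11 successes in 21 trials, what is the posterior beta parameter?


Posterior beta = prior beta + failures
Failures = 21 - 11 = 10
beta_post = 8 + 10 = 18

18


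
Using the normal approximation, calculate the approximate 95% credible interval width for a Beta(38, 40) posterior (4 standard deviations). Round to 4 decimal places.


Var(Beta) = 38*40/(78^2 * 79) = 0.0032
SD = 0.0562
Width ~ 4*SD = 0.2249

0.2249


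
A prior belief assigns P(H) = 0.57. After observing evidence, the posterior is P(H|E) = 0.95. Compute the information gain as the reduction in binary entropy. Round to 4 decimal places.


H(prior) = -0.57*log2(0.57) - 0.43*log2(0.43)
= 0.9858
H(post) = -0.95*log2(0.95) - 0.05*log2(0.05)
= 0.2864
IG = 0.9858 - 0.2864 = 0.6994

0.6994


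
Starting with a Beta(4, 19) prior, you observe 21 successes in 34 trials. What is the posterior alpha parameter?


For a Beta-Binomial conjugate model:
Posterior alpha = prior alpha + number of successes
= 4 + 21 = 25

25


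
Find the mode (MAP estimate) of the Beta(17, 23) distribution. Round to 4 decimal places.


For Beta(a,b) with a,b > 1:
Mode = (a-1)/(a+b-2) = (17-1)/(40-2)
= 16/38 = 0.4211

0.4211


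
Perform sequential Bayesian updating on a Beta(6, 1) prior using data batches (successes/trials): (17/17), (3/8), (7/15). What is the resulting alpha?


Accumulate successes: 27
Posterior alpha = prior alpha + sum of successes
= 6 + 27 = 33

33


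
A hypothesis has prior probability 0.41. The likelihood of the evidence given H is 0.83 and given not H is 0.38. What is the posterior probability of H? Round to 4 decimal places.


Using Bayes' theorem:
P(E) = 0.41 * 0.83 + 0.59 * 0.38
P(E) = 0.5645
P(H|E) = (0.41 * 0.83) / 0.5645 = 0.6028

0.6028


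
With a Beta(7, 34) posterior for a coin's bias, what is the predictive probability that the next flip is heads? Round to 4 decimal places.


The predictive probability equals the posterior mean.
P(next = heads) = alpha / (alpha + beta)
= 7 / 41 = 0.1707

0.1707


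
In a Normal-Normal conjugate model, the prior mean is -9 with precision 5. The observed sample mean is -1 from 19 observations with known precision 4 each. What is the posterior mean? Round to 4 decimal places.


Posterior precision = tau0 + n*tau = 5 + 19*4 = 81
Posterior mean = (tau0*mu0 + n*tau*xbar) / posterior_precision
= (5*-9 + 19*4*-1) / 81
= -121 / 81 = -1.4938

-1.4938


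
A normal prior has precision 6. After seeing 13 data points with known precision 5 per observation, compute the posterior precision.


In the conjugate normal model, precisions add:
tau_posterior = tau_prior + n * tau_data
= 6 + 13*5 = 71

71


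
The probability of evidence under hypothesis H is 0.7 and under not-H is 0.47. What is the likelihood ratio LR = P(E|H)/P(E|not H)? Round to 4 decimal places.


LR = 0.7 / 0.47
= 1.4894

1.4894


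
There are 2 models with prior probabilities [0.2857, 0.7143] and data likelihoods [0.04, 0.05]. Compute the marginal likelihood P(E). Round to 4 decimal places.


P(E) = sum over models of P(M_i) * P(E|M_i)
= 0.2857*0.04 + 0.7143*0.05
= 0.0471

0.0471


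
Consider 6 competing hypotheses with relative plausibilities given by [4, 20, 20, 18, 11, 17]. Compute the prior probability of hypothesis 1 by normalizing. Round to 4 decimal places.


Sum of weights = 4 + 20 + 20 + 18 + 11 + 17 = 90
Normalized prior for H1 = 4 / 90
= 0.0444

0.0444


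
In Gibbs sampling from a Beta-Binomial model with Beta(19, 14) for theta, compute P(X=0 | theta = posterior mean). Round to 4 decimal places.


Posterior mean = alpha/(alpha+beta) = 19/33 = 0.5758
P(X=0|theta=mean) = 1 - theta = 0.4242

0.4242


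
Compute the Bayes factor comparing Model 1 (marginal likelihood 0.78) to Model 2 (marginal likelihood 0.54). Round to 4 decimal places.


BF12 = marginal likelihood of M1 / marginal likelihood of M2
= 0.78/0.54
= 1.4444

1.4444


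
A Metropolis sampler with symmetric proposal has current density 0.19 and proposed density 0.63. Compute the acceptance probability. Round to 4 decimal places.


For symmetric proposals, acceptance = min(1, pi(x*)/pi(x))
= min(1, 0.63/0.19)
= min(1, 3.3158) = 1.0

1.0


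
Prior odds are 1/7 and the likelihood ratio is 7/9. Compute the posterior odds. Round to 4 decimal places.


Posterior odds = prior odds * likelihood ratio
= (1/7) * (7/9)
= 7 / 63
= 0.1111

0.1111


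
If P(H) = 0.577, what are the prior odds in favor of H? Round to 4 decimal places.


Prior odds = P(H) / (1 - P(H))
= 0.577 / 0.423
= 1.3641

1.3641


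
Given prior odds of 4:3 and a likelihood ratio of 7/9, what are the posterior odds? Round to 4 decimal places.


Posterior odds = prior odds * LR
Prior odds = 4/3 = 1.3333
LR = 7/9 = 0.7778
Posterior odds = 1.3333 * 0.7778 = 1.037

1.037


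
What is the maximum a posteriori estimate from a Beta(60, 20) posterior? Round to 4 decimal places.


The MAP estimate equals the mode of the distribution.
Mode of Beta(a,b) = (a-1)/(a+b-2)
= 59/78
= 0.7564

0.7564


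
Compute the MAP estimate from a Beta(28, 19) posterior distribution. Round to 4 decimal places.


MAP = mode of Beta distribution
= (alpha - 1)/(alpha + beta - 2)
= (28-1)/(28+19-2)
= 27/45 = 0.6

0.6


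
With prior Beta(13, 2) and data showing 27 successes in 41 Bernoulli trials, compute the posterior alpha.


Conjugate update: alpha_posterior = alpha_prior + k
= 13 + 27 = 40

40


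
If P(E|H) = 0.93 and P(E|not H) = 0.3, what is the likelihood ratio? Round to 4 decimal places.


Likelihood ratio = P(E|H) / P(E|not H)
= 0.93 / 0.3
= 3.1

3.1


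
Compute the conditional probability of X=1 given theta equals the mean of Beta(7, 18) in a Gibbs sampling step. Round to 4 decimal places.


Mean of Beta(7, 18) = 0.28
P(X=1 | theta=0.28) = 0.28

0.28


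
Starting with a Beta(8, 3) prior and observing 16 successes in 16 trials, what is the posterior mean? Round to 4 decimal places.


Posterior parameters: alpha = 8 + 16 = 24
beta = 3 + 0 = 3
Posterior mean = alpha / (alpha + beta) = 24 / 27
= 0.8889

0.8889


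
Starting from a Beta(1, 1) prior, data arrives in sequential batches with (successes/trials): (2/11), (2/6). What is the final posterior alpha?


In sequential Bayesian updating, we sum all successes.
Total successes = 4
Final alpha = 1 + 4 = 5

5


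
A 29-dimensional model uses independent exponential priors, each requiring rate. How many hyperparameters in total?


Per parameter: 1 (rate).
Total = 29 * 1 = 29

29


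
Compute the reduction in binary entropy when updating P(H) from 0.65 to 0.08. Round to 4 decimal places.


H_before = -p*log2(p) - (1-p)*log2(1-p) for p=0.65: 0.9341
H_after for p=0.08: 0.4022
Reduction = 0.9341 - 0.4022 = 0.5319

0.5319


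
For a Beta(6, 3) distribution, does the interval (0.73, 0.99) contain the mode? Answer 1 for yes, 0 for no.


Mode of Beta(a,b) = (a-1)/(a+b-2)
= (6-1)/(6+3-2) = 0.7143
Check: 0.73 <= 0.7143 <= 0.99?
Result: 0

0


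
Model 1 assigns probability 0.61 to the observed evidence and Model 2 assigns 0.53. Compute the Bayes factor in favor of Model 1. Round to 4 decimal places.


BF = P(data|M1) / P(data|M2)
= 0.61 / 0.53 = 1.1509

1.1509


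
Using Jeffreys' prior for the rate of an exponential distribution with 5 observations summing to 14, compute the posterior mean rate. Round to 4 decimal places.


Jeffreys' prior leads to posterior Gamma(5, 14).
Mean = 5/14 = 0.3571

0.3571


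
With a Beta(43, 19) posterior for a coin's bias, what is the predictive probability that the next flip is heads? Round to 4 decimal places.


The predictive probability equals the posterior mean.
P(next = heads) = alpha / (alpha + beta)
= 43 / 62 = 0.6935

0.6935


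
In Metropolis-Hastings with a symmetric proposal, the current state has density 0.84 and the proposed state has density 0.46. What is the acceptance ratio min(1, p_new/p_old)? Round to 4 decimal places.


Ratio = p_new / p_old = 0.46 / 0.84 = 0.5476
Acceptance = min(1, 0.5476) = 0.5476

0.5476


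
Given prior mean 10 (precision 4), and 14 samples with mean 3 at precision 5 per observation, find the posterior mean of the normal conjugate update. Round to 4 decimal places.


The posterior mean is a precision-weighted average of prior and data.
Post. prec. = 4 + 70 = 74
Post. mean = (40 + 210)/74 = 250/74 = 3.3784

3.3784


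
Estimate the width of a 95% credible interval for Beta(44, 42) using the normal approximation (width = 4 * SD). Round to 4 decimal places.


For Beta(a,b): Var = ab/((a+b)^2(a+b+1))
Var = 0.0029, SD = 0.0536
Approximate 95% CI width = 4 * 0.0536 = 0.2144

0.2144


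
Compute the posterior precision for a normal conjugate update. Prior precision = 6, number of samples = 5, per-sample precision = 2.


tau_post = tau_0 + n * tau
= 6 + 5 * 2 = 16

16


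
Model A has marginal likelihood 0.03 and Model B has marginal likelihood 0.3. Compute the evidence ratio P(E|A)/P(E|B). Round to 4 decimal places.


Evidence ratio = P(E|A) / P(E|B)
= 0.03 / 0.3
= 0.1

0.1


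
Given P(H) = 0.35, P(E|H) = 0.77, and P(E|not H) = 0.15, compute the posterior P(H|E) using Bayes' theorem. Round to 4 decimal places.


By Bayes' theorem: P(H|E) = P(E|H)*P(H) / P(E)
P(E) = P(E|H)*P(H) + P(E|not H)*P(not H)
P(E) = 0.77*0.35 + 0.15*0.65 = 0.367
P(H|E) = 0.77*0.35 / 0.367 = 0.7343

0.7343


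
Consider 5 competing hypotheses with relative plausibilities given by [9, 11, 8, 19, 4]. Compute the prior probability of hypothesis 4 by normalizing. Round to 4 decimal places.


Sum of weights = 9 + 11 + 8 + 19 + 4 = 51
Normalized prior for H4 = 19 / 51
= 0.3725

0.3725


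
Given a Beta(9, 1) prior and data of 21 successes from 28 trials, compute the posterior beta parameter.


Number of failures = 28 - 21 = 7
Posterior beta = 1 + 7 = 8

8


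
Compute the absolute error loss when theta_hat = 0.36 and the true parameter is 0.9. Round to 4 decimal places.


L = |theta_hat - theta_true|
= |0.36 - 0.9| = 0.54

0.54


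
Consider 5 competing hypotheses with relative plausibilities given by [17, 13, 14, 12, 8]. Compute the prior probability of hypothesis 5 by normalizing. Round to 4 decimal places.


Sum of weights = 17 + 13 + 14 + 12 + 8 = 64
Normalized prior for H5 = 8 / 64
= 0.125

0.125


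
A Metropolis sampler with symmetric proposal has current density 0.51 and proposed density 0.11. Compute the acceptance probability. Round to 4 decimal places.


For symmetric proposals, acceptance = min(1, pi(x*)/pi(x))
= min(1, 0.11/0.51)
= min(1, 0.2157) = 0.2157

0.2157


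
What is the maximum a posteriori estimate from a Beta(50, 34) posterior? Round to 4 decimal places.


The MAP estimate equals the mode of the distribution.
Mode of Beta(a,b) = (a-1)/(a+b-2)
= 49/82
= 0.5976

0.5976
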